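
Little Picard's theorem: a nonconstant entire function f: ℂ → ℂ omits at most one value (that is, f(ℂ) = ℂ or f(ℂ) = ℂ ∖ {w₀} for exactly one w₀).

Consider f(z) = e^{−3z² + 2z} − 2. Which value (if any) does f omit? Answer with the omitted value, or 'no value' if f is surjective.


Little Picard bounds the complement of f(ℂ) to at most one point.
The exponent g(z) = −3z² + 2z is a nonconstant polynomial, hence surjective onto ℂ. So e^{g(z)} takes every value in {e^w : w ∈ ℂ} = ℂ ∖ {0}. Adding -2 shifts the range to ℂ ∖ {-2}. f omits exactly -2.

Omitted value: -2.


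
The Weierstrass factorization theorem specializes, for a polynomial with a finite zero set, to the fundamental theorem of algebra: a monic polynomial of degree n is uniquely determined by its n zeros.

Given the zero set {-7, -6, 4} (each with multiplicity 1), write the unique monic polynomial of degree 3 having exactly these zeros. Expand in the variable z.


The polynomial is p(z) = ∏_{α ∈ S} (z − α), where S = {-7, -6, 4}.
Expanding the product yields: p(z) = z^3 + 9·z^2 -10·z -168.
The resulting polynomial has degree 3 and real coefficients as required.

p(z) = z^3 + 9·z^2 -10·z -168.


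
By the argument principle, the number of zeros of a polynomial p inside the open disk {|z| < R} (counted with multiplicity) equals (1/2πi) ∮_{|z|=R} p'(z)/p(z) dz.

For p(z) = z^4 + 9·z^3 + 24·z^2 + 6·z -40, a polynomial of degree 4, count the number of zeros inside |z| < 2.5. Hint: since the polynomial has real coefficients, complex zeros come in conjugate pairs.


The zeros of p are: (-3 + 1i), (-3 - 1i), 1, -4.
Their magnitudes are: 3.162, 3.162, 1, 4.
Zeros with |z| < R = 2.5: 1.
Count = 1.
By the argument principle, (1/2πi) ∮_{|z|=R} p'(z)/p(z) dz equals exactly this count.

Number of zeros inside |z| < 2.5: 1.


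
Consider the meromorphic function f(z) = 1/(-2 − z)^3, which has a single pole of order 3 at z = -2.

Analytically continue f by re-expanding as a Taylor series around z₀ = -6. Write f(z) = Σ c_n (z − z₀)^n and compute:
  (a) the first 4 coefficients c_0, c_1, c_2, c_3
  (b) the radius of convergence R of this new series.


Let w = z − z₀, so z = z₀ + w.
Then -2 − z = -2 − (z₀ + w) = (-2 − z₀) − w = 4 − w.
f(z) = 1/(4 − w)^3 = (1/(4)^3) · (1 − w/(4))^{−3}.
By the binomial series (1−u)^{−3} = Σ_{n≥0} C(n+2, 2) u^n for |u|<1, with u = w/(4):
  c_n = C(n+2, 2) / (4)^(n+3).
  c_0 = 1/(4)^3 = 1/64.
  c_1 = 3/(4)^4 = 3/256.
  c_2 = 6/(4)^5 = 3/512.
  c_3 = 10/(4)^6 = 5/2048.
The series is valid for |w/d| < 1, i.e. |z − z₀| < |d|.
Radius of convergence: R = |-2 − z₀| = |4| = 4 (distance from z₀ to the singularity z = -2).

c_0 = 1/64, c_1 = 3/256, c_2 = 3/512, c_3 = 5/2048; R = 4.


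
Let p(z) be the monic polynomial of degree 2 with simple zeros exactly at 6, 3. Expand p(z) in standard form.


The polynomial is p(z) = ∏_{α ∈ S} (z − α), where S = {6, 3}.
Expanding the product yields: p(z) = z^2 -9·z + 18.
The resulting polynomial has degree 2 and real coefficients as required.

p(z) = z^2 -9·z + 18.


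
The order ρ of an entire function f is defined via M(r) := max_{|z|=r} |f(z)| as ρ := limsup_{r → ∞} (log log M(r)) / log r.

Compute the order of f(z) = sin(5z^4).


Write sin(w) = (e^{iw} ± e^{−iw})/(2 or 2i), so |sin(w)| ≤ e^{|w|}. With w = 5z^4, |w| ≤ 5r^4 + 0 on |z|=r, giving M(r) ≤ e^{5r^4 + 0} and ρ ≤ 4. For the lower bound, choose z on |z|=r with 5z^4 purely imaginary of modulus 5r^4; then |sin(5z^4)| grows like e^{5r^4}/2, so ρ ≥ 4. Hence ρ = 4.
Therefore ρ = 4.

Order ρ = 4.


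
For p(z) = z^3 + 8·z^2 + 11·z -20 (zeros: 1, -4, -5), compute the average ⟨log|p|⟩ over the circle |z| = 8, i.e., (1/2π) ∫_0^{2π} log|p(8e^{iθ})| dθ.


Zeros: -5, -4, 1; r = 8.
Inside |z| < r: -5, -4, 1. Outside (|z| ≥ r): ∅.
p(0) = -20, so log|p(0)| = log(20) = 2.9957.
Apply Jensen: I(r) = log|p(0)| + Σ_k log(r/|z_k|), summed over zeros inside |z| < r.
  log(r/|z_k|) for z_k = 1: log(8/1) = 2.0794
  log(r/|z_k|) for z_k = -4: log(8/4) = 0.6931
  log(r/|z_k|) for z_k = -5: log(8/5) = 0.4700
Sum over inside zeros: 3.2426.
I(r) = log|p(0)| + (inside sum) = 2.9957 + 3.2426 = 6.2383.
Closed form (all zeros inside, monic): I(r) = n·log(r) = 3·log(8) = 6.2383. ✓

I(r) ≈ 6.2383.


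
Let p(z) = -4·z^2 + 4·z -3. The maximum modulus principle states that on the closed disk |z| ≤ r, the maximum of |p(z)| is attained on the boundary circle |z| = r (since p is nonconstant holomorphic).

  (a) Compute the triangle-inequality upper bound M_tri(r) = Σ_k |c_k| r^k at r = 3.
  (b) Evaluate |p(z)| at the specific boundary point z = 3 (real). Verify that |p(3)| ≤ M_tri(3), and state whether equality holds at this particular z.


Coefficients: c_0 = -3, c_1 = 4, c_2 = -4. Radius r = 3.
Part (a). Triangle bound: M_tri(r) = Σ_k |c_k| r^k
  = |-3|·3^0 + |4|·3^1 + |-4|·3^2
  = 3 + 12 + 36 = 51.
This bounds M(r) := max_{|z|=r} |p(z)| from above; equality holds iff all terms c_k z^k can be made to align in phase at a single z on |z|=r.
Part (b). At z = 3 (real, on the circle |z| = r):
  p(3) = (-3)·3^0 + (4)·3^1 + (-4)·3^2 = -27.
  |p(3)| = 27.
Check: |p(3)| = 27 ≤ 51 = M_tri(3). ✓ Equality does not hold at z = 3 (the coefficients have mixed signs, so the terms do not all align in phase there).

M_tri(3) = 51; |p(3)| = 27; equality at z=3: no.


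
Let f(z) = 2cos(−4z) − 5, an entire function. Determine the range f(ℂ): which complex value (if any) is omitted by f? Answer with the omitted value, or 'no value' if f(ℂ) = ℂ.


Little Picard bounds the complement of f(ℂ) to at most one point.
cos is entire and surjective onto ℂ: for every w ∈ ℂ, cos(ζ) = w has a solution ζ ∈ ℂ (e.g., via the complex inverse arccos). With ζ = −4z this gives z = ζ/(-4). Then 2·cos(−4z) takes every value in 2·ℂ = ℂ, and adding -5 is a bijection of ℂ. So f is surjective and omits no value. (Note: only on the real line is cos bounded by [−1, 1].)

Omitted value: no value.


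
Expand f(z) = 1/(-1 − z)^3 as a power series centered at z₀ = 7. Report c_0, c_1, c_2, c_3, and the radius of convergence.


Let w = z − z₀, so z = z₀ + w.
Then -1 − z = -1 − (z₀ + w) = (-1 − z₀) − w = -8 − w.
f(z) = 1/(-8 − w)^3 = (1/(-8)^3) · (1 − w/(-8))^{−3}.
By the binomial series (1−u)^{−3} = Σ_{n≥0} C(n+2, 2) u^n for |u|<1, with u = w/(-8):
  c_n = C(n+2, 2) / (-8)^(n+3).
  c_0 = 1/(-8)^3 = -1/512.
  c_1 = 3/(-8)^4 = 3/4096.
  c_2 = 6/(-8)^5 = -3/16384.
  c_3 = 10/(-8)^6 = 5/131072.
The series is valid for |w/d| < 1, i.e. |z − z₀| < |d|.
Radius of convergence: R = |-1 − z₀| = |-8| = 8 (distance from z₀ to the singularity z = -1).

c_0 = -1/512, c_1 = 3/4096, c_2 = -3/16384, c_3 = 5/131072; R = 8.


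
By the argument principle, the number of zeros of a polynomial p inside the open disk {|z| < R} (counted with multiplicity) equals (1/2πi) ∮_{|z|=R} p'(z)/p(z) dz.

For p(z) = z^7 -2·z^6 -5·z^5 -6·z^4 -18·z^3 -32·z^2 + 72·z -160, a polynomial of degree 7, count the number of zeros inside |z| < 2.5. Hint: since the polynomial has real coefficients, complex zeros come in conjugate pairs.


The zeros of p are: (1 + 1i), (1 - 1i), (-2 + 1i), (-2 - 1i), (0 + 2i), (0 - 2i), 4.
Their magnitudes are: 1.414, 1.414, 2.236, 2.236, 2, 2, 4.
Zeros with |z| < R = 2.5: (1 + 1i), (1 - 1i), (-2 + 1i), (-2 - 1i), (0 + 2i), (0 - 2i).
Count = 6.
By the argument principle, (1/2πi) ∮_{|z|=R} p'(z)/p(z) dz equals exactly this count.

Number of zeros inside |z| < 2.5: 6.


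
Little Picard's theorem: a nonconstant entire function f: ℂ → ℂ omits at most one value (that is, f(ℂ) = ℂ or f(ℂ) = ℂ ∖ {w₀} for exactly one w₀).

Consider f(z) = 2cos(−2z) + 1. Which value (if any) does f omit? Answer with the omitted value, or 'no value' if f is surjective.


Little Picard bounds the complement of f(ℂ) to at most one point.
cos is entire and surjective onto ℂ: for every w ∈ ℂ, cos(ζ) = w has a solution ζ ∈ ℂ (e.g., via the complex inverse arccos). With ζ = −2z this gives z = ζ/(-2). Then 2·cos(−2z) takes every value in 2·ℂ = ℂ, and adding 1 is a bijection of ℂ. So f is surjective and omits no value. (Note: only on the real line is cos bounded by [−1, 1].)

Omitted value: no value.


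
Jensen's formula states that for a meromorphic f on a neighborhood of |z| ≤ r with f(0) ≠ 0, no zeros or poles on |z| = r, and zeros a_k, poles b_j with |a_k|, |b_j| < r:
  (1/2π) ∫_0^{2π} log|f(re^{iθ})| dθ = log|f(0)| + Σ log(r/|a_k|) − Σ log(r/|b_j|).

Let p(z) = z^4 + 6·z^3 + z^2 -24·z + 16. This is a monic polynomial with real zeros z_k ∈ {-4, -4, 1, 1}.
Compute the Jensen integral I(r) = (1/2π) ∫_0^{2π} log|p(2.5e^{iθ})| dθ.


Zeros: -4, -4, 1, 1; r = 2.5.
Inside |z| < r: 1, 1. Outside (|z| ≥ r): -4, -4.
p(0) = 16, so log|p(0)| = log(16) = 2.7726.
Apply Jensen: I(r) = log|p(0)| + Σ_k log(r/|z_k|), summed over zeros inside |z| < r.
  log(r/|z_k|) for z_k = 1: log(2.5/1) = 0.9163
  log(r/|z_k|) for z_k = 1: log(2.5/1) = 0.9163
  Outside zeros (-4, -4) contribute nothing to the Jensen sum.
Sum over inside zeros: 1.8326.
I(r) = log|p(0)| + (inside sum) = 2.7726 + 1.8326 = 4.6052.
Note: since some zeros are outside |z| ≤ r, the simplified n·log(r) form does NOT apply — only the inside zeros contribute.

I(r) ≈ 4.6052.


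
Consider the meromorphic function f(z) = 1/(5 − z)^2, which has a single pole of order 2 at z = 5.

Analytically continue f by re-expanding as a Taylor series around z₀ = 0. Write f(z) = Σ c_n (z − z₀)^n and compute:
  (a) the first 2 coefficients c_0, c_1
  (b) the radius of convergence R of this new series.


Let w = z − z₀, so z = z₀ + w.
Then 5 − z = 5 − (z₀ + w) = (5 − z₀) − w = 5 − w.
f(z) = 1/(5 − w)^2 = (1/(5)^2) · (1 − w/(5))^{−2}.
By the binomial series (1−u)^{−2} = Σ_{n≥0} C(n+1, 1) u^n for |u|<1, with u = w/(5):
  c_n = C(n+1, 1) / (5)^(n+2).
  c_0 = 1/(5)^2 = 1/25.
  c_1 = 2/(5)^3 = 2/125.
The series is valid for |w/d| < 1, i.e. |z − z₀| < |d|.
Radius of convergence: R = |5 − z₀| = |5| = 5 (distance from z₀ to the singularity z = 5).

c_0 = 1/25, c_1 = 2/125; R = 5.


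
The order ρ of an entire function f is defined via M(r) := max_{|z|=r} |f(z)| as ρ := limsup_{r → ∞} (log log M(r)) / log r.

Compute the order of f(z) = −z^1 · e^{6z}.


M(r) = max_{|z|=r} |-1|·|z|^1·|e^{6z}| = 1·r^1 · e^{6r^1} (the factors attain their maxima compatibly on |z|=r). Then log M(r) = log 1 + 1·log r + 6r^1, dominated by the last term, so log log M(r) ~ 1·log r. The polynomial factor -1z^1 contributes only a log r term and does not affect the order. ρ = 1.
Therefore ρ = 1.

Order ρ = 1.


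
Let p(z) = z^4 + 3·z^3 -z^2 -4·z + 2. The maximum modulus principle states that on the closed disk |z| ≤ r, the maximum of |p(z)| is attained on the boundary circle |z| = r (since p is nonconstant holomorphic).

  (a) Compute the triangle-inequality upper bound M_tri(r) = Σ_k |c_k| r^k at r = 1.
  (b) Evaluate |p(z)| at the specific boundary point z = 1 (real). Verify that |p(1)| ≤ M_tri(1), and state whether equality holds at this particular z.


Coefficients: c_0 = 2, c_1 = -4, c_2 = -1, c_3 = 3, c_4 = 1. Radius r = 1.
Part (a). Triangle bound: M_tri(r) = Σ_k |c_k| r^k
  = |2|·1^0 + |-4|·1^1 + |-1|·1^2 + |3|·1^3 + |1|·1^4
  = 2 + 4 + 1 + 3 + 1 = 11.
This bounds M(r) := max_{|z|=r} |p(z)| from above; equality holds iff all terms c_k z^k can be made to align in phase at a single z on |z|=r.
Part (b). At z = 1 (real, on the circle |z| = r):
  p(1) = (2)·1^0 + (-4)·1^1 + (-1)·1^2 + (3)·1^3 + (1)·1^4 = 1.
  |p(1)| = 1.
Check: |p(1)| = 1 ≤ 11 = M_tri(1). ✓ Equality does not hold at z = 1 (the coefficients have mixed signs, so the terms do not all align in phase there).

M_tri(1) = 11; |p(1)| = 1; equality at z=1: no.


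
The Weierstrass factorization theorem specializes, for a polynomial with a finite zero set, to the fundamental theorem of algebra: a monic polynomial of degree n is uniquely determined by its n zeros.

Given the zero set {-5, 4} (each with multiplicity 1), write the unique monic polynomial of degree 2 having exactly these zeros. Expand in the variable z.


The polynomial is p(z) = ∏_{α ∈ S} (z − α), where S = {-5, 4}.
Expanding the product yields: p(z) = z^2 + z -20.
The resulting polynomial has degree 2 and real coefficients as required.

p(z) = z^2 + z -20.


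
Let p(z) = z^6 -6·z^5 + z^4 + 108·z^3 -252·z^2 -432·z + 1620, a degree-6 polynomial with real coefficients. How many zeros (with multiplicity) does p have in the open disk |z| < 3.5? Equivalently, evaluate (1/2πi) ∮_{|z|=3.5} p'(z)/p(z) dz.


The zeros of p are: -3, (3 + 1i), (3 - 1i), (3 + 3i), (3 - 3i), -3.
Their magnitudes are: 3, 3.162, 3.162, 4.243, 4.243, 3.
Zeros with |z| < R = 3.5: -3, (3 + 1i), (3 - 1i), -3.
Count = 4.
By the argument principle, (1/2πi) ∮_{|z|=R} p'(z)/p(z) dz equals exactly this count.

Number of zeros inside |z| < 3.5: 4.


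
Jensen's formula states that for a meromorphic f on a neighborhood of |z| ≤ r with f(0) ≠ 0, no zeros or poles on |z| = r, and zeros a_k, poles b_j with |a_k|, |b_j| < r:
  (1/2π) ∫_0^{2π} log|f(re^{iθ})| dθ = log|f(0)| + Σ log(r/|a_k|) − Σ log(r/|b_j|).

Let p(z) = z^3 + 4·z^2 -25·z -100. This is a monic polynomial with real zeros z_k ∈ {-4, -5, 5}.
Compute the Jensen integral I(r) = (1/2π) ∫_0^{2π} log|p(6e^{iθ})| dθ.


Zeros: -5, -4, 5; r = 6.
Inside |z| < r: -5, -4, 5. Outside (|z| ≥ r): ∅.
p(0) = -100, so log|p(0)| = log(100) = 4.6052.
Apply Jensen: I(r) = log|p(0)| + Σ_k log(r/|z_k|), summed over zeros inside |z| < r.
  log(r/|z_k|) for z_k = -4: log(6/4) = 0.4055
  log(r/|z_k|) for z_k = -5: log(6/5) = 0.1823
  log(r/|z_k|) for z_k = 5: log(6/5) = 0.1823
Sum over inside zeros: 0.7701.
I(r) = log|p(0)| + (inside sum) = 4.6052 + 0.7701 = 5.3753.
Closed form (all zeros inside, monic): I(r) = n·log(r) = 3·log(6) = 5.3753. ✓

I(r) ≈ 5.3753.


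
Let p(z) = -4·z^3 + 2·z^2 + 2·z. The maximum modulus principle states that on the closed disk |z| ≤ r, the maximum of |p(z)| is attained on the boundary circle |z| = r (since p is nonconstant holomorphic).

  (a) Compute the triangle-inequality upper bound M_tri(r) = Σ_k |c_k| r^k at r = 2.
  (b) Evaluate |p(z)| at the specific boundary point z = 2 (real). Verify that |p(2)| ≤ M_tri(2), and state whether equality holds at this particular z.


Coefficients: c_0 = 0, c_1 = 2, c_2 = 2, c_3 = -4. Radius r = 2.
Part (a). Triangle bound: M_tri(r) = Σ_k |c_k| r^k
  = |0|·2^0 + |2|·2^1 + |2|·2^2 + |-4|·2^3
  = 0 + 4 + 8 + 32 = 44.
This bounds M(r) := max_{|z|=r} |p(z)| from above; equality holds iff all terms c_k z^k can be made to align in phase at a single z on |z|=r.
Part (b). At z = 2 (real, on the circle |z| = r):
  p(2) = (0)·2^0 + (2)·2^1 + (2)·2^2 + (-4)·2^3 = -20.
  |p(2)| = 20.
Check: |p(2)| = 20 ≤ 44 = M_tri(2). ✓ Equality does not hold at z = 2 (the coefficients have mixed signs, so the terms do not all align in phase there).

M_tri(2) = 44; |p(2)| = 20; equality at z=2: no.


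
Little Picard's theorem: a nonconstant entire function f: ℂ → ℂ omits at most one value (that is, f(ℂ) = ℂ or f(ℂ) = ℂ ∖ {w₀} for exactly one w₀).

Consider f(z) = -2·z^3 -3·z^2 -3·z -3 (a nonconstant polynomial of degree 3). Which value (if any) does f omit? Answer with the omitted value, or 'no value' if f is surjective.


Little Picard bounds the complement of f(ℂ) to at most one point.
For every w ∈ ℂ, the equation p(z) − w = 0 is a nonconstant polynomial in z and hence has at least one root by the fundamental theorem of algebra. So p is surjective onto ℂ, omitting no value.

Omitted value: no value.


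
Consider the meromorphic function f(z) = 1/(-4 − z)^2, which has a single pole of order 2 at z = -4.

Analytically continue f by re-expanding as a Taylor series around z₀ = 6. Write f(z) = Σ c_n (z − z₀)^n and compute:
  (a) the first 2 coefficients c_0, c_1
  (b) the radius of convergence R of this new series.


Let w = z − z₀, so z = z₀ + w.
Then -4 − z = -4 − (z₀ + w) = (-4 − z₀) − w = -10 − w.
f(z) = 1/(-10 − w)^2 = (1/(-10)^2) · (1 − w/(-10))^{−2}.
By the binomial series (1−u)^{−2} = Σ_{n≥0} C(n+1, 1) u^n for |u|<1, with u = w/(-10):
  c_n = C(n+1, 1) / (-10)^(n+2).
  c_0 = 1/(-10)^2 = 1/100.
  c_1 = 2/(-10)^3 = -1/500.
The series is valid for |w/d| < 1, i.e. |z − z₀| < |d|.
Radius of convergence: R = |-4 − z₀| = |-10| = 10 (distance from z₀ to the singularity z = -4).

c_0 = 1/100, c_1 = -1/500; R = 10.


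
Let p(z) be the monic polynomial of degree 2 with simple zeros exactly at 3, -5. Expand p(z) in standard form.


The polynomial is p(z) = ∏_{α ∈ S} (z − α), where S = {3, -5}.
Expanding the product yields: p(z) = z^2 + 2·z -15.
The resulting polynomial has degree 2 and real coefficients as required.

p(z) = z^2 + 2·z -15.


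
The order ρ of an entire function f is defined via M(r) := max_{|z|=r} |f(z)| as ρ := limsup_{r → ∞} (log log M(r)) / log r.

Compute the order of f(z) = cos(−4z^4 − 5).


Write cos(w) = (e^{iw} ± e^{−iw})/(2 or 2i), so |cos(w)| ≤ e^{|w|}. With w = −4z^4 − 5, |w| ≤ 4r^4 + 5 on |z|=r, giving M(r) ≤ e^{4r^4 + 5} and ρ ≤ 4. For the lower bound, choose z on |z|=r with -4z^4 purely imaginary of modulus 4r^4; then |cos(−4z^4 − 5)| grows like e^{4r^4}/2, so ρ ≥ 4. Hence ρ = 4.
Therefore ρ = 4.

Order ρ = 4.


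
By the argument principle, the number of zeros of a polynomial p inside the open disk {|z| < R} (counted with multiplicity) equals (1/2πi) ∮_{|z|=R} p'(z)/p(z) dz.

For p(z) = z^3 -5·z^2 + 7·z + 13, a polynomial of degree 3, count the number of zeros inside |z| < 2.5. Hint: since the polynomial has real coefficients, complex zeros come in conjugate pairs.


The zeros of p are: -1, (3 + 2i), (3 - 2i).
Their magnitudes are: 1, 3.606, 3.606.
Zeros with |z| < R = 2.5: -1.
Count = 1.
By the argument principle, (1/2πi) ∮_{|z|=R} p'(z)/p(z) dz equals exactly this count.

Number of zeros inside |z| < 2.5: 1.


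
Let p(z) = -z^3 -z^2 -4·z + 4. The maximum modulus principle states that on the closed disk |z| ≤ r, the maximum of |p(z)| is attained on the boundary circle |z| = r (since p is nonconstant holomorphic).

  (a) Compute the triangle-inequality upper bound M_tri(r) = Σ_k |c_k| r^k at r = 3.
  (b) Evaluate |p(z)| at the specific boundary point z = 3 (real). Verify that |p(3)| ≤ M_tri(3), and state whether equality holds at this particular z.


Coefficients: c_0 = 4, c_1 = -4, c_2 = -1, c_3 = -1. Radius r = 3.
Part (a). Triangle bound: M_tri(r) = Σ_k |c_k| r^k
  = |4|·3^0 + |-4|·3^1 + |-1|·3^2 + |-1|·3^3
  = 4 + 12 + 9 + 27 = 52.
This bounds M(r) := max_{|z|=r} |p(z)| from above; equality holds iff all terms c_k z^k can be made to align in phase at a single z on |z|=r.
Part (b). At z = 3 (real, on the circle |z| = r):
  p(3) = (4)·3^0 + (-4)·3^1 + (-1)·3^2 + (-1)·3^3 = -44.
  |p(3)| = 44.
Check: |p(3)| = 44 ≤ 52 = M_tri(3). ✓ Equality does not hold at z = 3 (the coefficients have mixed signs, so the terms do not all align in phase there).

M_tri(3) = 52; |p(3)| = 44; equality at z=3: no.


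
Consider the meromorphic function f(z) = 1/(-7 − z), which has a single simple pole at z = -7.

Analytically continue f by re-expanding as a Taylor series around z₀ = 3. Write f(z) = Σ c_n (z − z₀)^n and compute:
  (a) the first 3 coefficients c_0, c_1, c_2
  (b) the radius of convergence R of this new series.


Let w = z − z₀, so z = z₀ + w.
Then -7 − z = -7 − (z₀ + w) = (-7 − z₀) − w = -10 − w.
f(z) = 1/(-10 − w) = (1/(-10)) · 1/(1 − w/(-10)) = Σ_{n≥0} w^n / (-10)^(n+1).
So c_n = 1/(-10)^(n+1):
  c_0 = 1/(-10)^1 = -1/10.
  c_1 = 1/(-10)^2 = 1/100.
  c_2 = 1/(-10)^3 = -1/1000.
The series is valid for |w/d| < 1, i.e. |z − z₀| < |d|.
Radius of convergence: R = |-7 − z₀| = |-10| = 10 (distance from z₀ to the singularity z = -7).

c_0 = -1/10, c_1 = 1/100, c_2 = -1/1000; R = 10.


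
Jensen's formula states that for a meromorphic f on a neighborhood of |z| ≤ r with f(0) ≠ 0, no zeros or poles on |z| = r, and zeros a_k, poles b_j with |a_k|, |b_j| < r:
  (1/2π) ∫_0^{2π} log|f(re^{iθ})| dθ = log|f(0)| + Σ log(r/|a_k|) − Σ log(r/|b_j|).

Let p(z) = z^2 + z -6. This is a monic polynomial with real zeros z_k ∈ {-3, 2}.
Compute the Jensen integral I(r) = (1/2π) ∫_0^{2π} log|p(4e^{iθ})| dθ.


Zeros: -3, 2; r = 4.
Inside |z| < r: -3, 2. Outside (|z| ≥ r): ∅.
p(0) = -6, so log|p(0)| = log(6) = 1.7918.
Apply Jensen: I(r) = log|p(0)| + Σ_k log(r/|z_k|), summed over zeros inside |z| < r.
  log(r/|z_k|) for z_k = -3: log(4/3) = 0.2877
  log(r/|z_k|) for z_k = 2: log(4/2) = 0.6931
Sum over inside zeros: 0.9808.
I(r) = log|p(0)| + (inside sum) = 1.7918 + 0.9808 = 2.7726.
Closed form (all zeros inside, monic): I(r) = n·log(r) = 2·log(4) = 2.7726. ✓

I(r) ≈ 2.7726.


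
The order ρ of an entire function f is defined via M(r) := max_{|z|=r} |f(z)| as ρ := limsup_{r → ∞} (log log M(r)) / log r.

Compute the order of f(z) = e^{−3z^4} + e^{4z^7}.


Each summand is entire of order 4 and 7 respectively (as in the single-exponential case). The order of a sum is at most the max of the orders, so ρ ≤ 7. For the lower bound: on |z|=r choose arg z so that 4z^7 is real positive; then |e^{4z^7}| = e^{4r^7} while |e^{-3z^4}| ≤ e^{3r^4} = o(e^{4r^7}). So |f| ≥ e^{4r^7}(1 − o(1)) and ρ ≥ 7. Hence ρ = max(4, 7) = 7.
Therefore ρ = 7.

Order ρ = 7.


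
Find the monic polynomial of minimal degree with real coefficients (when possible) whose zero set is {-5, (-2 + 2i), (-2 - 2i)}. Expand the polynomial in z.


The polynomial is p(z) = ∏_{α ∈ S} (z − α), where S = {-5, (-2 + 2i), (-2 - 2i)}.
Expanding the product yields: p(z) = z^3 + 9·z^2 + 28·z + 40.
Note conjugate pairs combine to real quadratics: (z − (-2+2i))(z − (-2−2i)) = z² + 4z + 8.
The resulting polynomial has degree 3 and real coefficients as required.

p(z) = z^3 + 9·z^2 + 28·z + 40.


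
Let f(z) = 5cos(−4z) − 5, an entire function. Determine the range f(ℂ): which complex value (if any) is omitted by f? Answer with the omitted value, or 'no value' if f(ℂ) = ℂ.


Little Picard bounds the complement of f(ℂ) to at most one point.
cos is entire and surjective onto ℂ: for every w ∈ ℂ, cos(ζ) = w has a solution ζ ∈ ℂ (e.g., via the complex inverse arccos). With ζ = −4z this gives z = ζ/(-4). Then 5·cos(−4z) takes every value in 5·ℂ = ℂ, and adding -5 is a bijection of ℂ. So f is surjective and omits no value. (Note: only on the real line is cos bounded by [−1, 1].)

Omitted value: no value.


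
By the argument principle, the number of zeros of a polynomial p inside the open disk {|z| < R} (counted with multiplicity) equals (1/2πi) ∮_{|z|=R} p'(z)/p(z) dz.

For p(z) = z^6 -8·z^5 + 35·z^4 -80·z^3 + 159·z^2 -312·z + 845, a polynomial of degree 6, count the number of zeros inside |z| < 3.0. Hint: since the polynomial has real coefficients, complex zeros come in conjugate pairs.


The zeros of p are: (2 + 3i), (2 - 3i), (3 + 2i), (3 - 2i), (-1 + 2i), (-1 - 2i).
Their magnitudes are: 3.606, 3.606, 3.606, 3.606, 2.236, 2.236.
Zeros with |z| < R = 3.0: (-1 + 2i), (-1 - 2i).
Count = 2.
By the argument principle, (1/2πi) ∮_{|z|=R} p'(z)/p(z) dz equals exactly this count.

Number of zeros inside |z| < 3.0: 2.


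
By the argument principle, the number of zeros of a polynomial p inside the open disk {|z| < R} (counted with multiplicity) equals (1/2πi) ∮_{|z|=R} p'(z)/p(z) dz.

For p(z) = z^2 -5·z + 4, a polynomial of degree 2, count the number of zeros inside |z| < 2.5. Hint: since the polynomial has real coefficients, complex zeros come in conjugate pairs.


The zeros of p are: 4, 1.
Their magnitudes are: 4, 1.
Zeros with |z| < R = 2.5: 1.
Count = 1.
By the argument principle, (1/2πi) ∮_{|z|=R} p'(z)/p(z) dz equals exactly this count.

Number of zeros inside |z| < 2.5: 1.


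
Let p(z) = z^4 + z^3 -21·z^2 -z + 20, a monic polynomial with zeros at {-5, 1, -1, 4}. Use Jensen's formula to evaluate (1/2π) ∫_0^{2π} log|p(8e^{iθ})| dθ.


Zeros: -5, -1, 1, 4; r = 8.
Inside |z| < r: -5, -1, 1, 4. Outside (|z| ≥ r): ∅.
p(0) = 20, so log|p(0)| = log(20) = 2.9957.
Apply Jensen: I(r) = log|p(0)| + Σ_k log(r/|z_k|), summed over zeros inside |z| < r.
  log(r/|z_k|) for z_k = -5: log(8/5) = 0.4700
  log(r/|z_k|) for z_k = 1: log(8/1) = 2.0794
  log(r/|z_k|) for z_k = -1: log(8/1) = 2.0794
  log(r/|z_k|) for z_k = 4: log(8/4) = 0.6931
Sum over inside zeros: 5.3220.
I(r) = log|p(0)| + (inside sum) = 2.9957 + 5.3220 = 8.3178.
Closed form (all zeros inside, monic): I(r) = n·log(r) = 4·log(8) = 8.3178. ✓

I(r) ≈ 8.3178.


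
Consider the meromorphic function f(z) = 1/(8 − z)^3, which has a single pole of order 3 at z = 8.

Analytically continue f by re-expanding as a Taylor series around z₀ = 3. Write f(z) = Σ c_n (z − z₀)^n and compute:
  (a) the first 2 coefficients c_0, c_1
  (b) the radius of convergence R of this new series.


Let w = z − z₀, so z = z₀ + w.
Then 8 − z = 8 − (z₀ + w) = (8 − z₀) − w = 5 − w.
f(z) = 1/(5 − w)^3 = (1/(5)^3) · (1 − w/(5))^{−3}.
By the binomial series (1−u)^{−3} = Σ_{n≥0} C(n+2, 2) u^n for |u|<1, with u = w/(5):
  c_n = C(n+2, 2) / (5)^(n+3).
  c_0 = 1/(5)^3 = 1/125.
  c_1 = 3/(5)^4 = 3/625.
The series is valid for |w/d| < 1, i.e. |z − z₀| < |d|.
Radius of convergence: R = |8 − z₀| = |5| = 5 (distance from z₀ to the singularity z = 8).

c_0 = 1/125, c_1 = 3/625; R = 5.


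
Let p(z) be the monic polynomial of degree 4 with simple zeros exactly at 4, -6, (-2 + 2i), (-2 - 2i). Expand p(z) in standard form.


The polynomial is p(z) = ∏_{α ∈ S} (z − α), where S = {4, -6, (-2 + 2i), (-2 - 2i)}.
Expanding the product yields: p(z) = z^4 + 6·z^3 -8·z^2 -80·z -192.
Note conjugate pairs combine to real quadratics: (z − (-2+2i))(z − (-2−2i)) = z² + 4z + 8.
The resulting polynomial has degree 4 and real coefficients as required.

p(z) = z^4 + 6·z^3 -8·z^2 -80·z -192.


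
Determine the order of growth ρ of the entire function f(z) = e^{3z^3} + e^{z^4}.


Each summand is entire of order 3 and 4 respectively (as in the single-exponential case). The order of a sum is at most the max of the orders, so ρ ≤ 4. For the lower bound: on |z|=r choose arg z so that 1z^4 is real positive; then |e^{1z^4}| = e^{1r^4} while |e^{3z^3}| ≤ e^{3r^3} = o(e^{1r^4}). So |f| ≥ e^{1r^4}(1 − o(1)) and ρ ≥ 4. Hence ρ = max(3, 4) = 4.
Therefore ρ = 4.

Order ρ = 4.


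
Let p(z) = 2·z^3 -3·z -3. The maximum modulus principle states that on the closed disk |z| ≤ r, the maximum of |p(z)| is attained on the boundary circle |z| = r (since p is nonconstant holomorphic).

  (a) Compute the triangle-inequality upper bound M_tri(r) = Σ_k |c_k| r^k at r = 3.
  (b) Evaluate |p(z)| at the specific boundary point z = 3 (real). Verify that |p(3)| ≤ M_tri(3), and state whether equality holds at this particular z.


Coefficients: c_0 = -3, c_1 = -3, c_2 = 0, c_3 = 2. Radius r = 3.
Part (a). Triangle bound: M_tri(r) = Σ_k |c_k| r^k
  = |-3|·3^0 + |-3|·3^1 + |0|·3^2 + |2|·3^3
  = 3 + 9 + 0 + 54 = 66.
This bounds M(r) := max_{|z|=r} |p(z)| from above; equality holds iff all terms c_k z^k can be made to align in phase at a single z on |z|=r.
Part (b). At z = 3 (real, on the circle |z| = r):
  p(3) = (-3)·3^0 + (-3)·3^1 + (0)·3^2 + (2)·3^3 = 42.
  |p(3)| = 42.
Check: |p(3)| = 42 ≤ 66 = M_tri(3). ✓ Equality does not hold at z = 3 (the coefficients have mixed signs, so the terms do not all align in phase there).

M_tri(3) = 66; |p(3)| = 42; equality at z=3: no.


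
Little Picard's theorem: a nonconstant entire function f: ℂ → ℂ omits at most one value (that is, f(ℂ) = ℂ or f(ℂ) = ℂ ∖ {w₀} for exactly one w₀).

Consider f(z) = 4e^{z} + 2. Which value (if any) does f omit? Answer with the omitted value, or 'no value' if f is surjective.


Little Picard bounds the complement of f(ℂ) to at most one point.
e^{z} is never zero on ℂ, so 4·e^{z} takes every value in ℂ ∖ {0}. Adding 2 shifts the range to ℂ ∖ {2}. Thus f omits exactly the value 2.

Omitted value: 2.


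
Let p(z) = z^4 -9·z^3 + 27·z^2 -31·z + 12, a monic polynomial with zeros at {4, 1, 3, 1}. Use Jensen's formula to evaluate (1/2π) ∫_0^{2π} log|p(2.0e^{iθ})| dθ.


Zeros: 1, 1, 3, 4; r = 2.0.
Inside |z| < r: 1, 1. Outside (|z| ≥ r): 3, 4.
p(0) = 12, so log|p(0)| = log(12) = 2.4849.
Apply Jensen: I(r) = log|p(0)| + Σ_k log(r/|z_k|), summed over zeros inside |z| < r.
  log(r/|z_k|) for z_k = 1: log(2.0/1) = 0.6931
  log(r/|z_k|) for z_k = 1: log(2.0/1) = 0.6931
  Outside zeros (3, 4) contribute nothing to the Jensen sum.
Sum over inside zeros: 1.3863.
I(r) = log|p(0)| + (inside sum) = 2.4849 + 1.3863 = 3.8712.
Note: since some zeros are outside |z| ≤ r, the simplified n·log(r) form does NOT apply — only the inside zeros contribute.

I(r) ≈ 3.8712.


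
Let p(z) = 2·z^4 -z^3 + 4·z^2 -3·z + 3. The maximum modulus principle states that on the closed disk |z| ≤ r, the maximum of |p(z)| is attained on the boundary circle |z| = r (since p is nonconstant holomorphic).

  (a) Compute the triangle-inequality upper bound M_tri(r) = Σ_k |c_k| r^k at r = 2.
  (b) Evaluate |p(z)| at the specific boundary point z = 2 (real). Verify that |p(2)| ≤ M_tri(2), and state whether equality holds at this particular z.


Coefficients: c_0 = 3, c_1 = -3, c_2 = 4, c_3 = -1, c_4 = 2. Radius r = 2.
Part (a). Triangle bound: M_tri(r) = Σ_k |c_k| r^k
  = |3|·2^0 + |-3|·2^1 + |4|·2^2 + |-1|·2^3 + |2|·2^4
  = 3 + 6 + 16 + 8 + 32 = 65.
This bounds M(r) := max_{|z|=r} |p(z)| from above; equality holds iff all terms c_k z^k can be made to align in phase at a single z on |z|=r.
Part (b). At z = 2 (real, on the circle |z| = r):
  p(2) = (3)·2^0 + (-3)·2^1 + (4)·2^2 + (-1)·2^3 + (2)·2^4 = 37.
  |p(2)| = 37.
Check: |p(2)| = 37 ≤ 65 = M_tri(2). ✓ Equality does not hold at z = 2 (the coefficients have mixed signs, so the terms do not all align in phase there).

M_tri(2) = 65; |p(2)| = 37; equality at z=2: no.


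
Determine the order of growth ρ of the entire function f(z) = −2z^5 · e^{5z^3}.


M(r) = max_{|z|=r} |-2|·|z|^5·|e^{5z^3}| = 2·r^5 · e^{5r^3} (the factors attain their maxima compatibly on |z|=r). Then log M(r) = log 2 + 5·log r + 5r^3, dominated by the last term, so log log M(r) ~ 3·log r. The polynomial factor -2z^5 contributes only a log r term and does not affect the order. ρ = 3.
Therefore ρ = 3.

Order ρ = 3.


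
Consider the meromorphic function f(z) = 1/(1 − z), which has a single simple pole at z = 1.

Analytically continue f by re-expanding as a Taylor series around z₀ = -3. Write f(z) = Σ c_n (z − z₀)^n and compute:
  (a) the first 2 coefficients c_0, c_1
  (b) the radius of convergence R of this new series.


Let w = z − z₀, so z = z₀ + w.
Then 1 − z = 1 − (z₀ + w) = (1 − z₀) − w = 4 − w.
f(z) = 1/(4 − w) = (1/(4)) · 1/(1 − w/(4)) = Σ_{n≥0} w^n / (4)^(n+1).
So c_n = 1/(4)^(n+1):
  c_0 = 1/(4)^1 = 1/4.
  c_1 = 1/(4)^2 = 1/16.
The series is valid for |w/d| < 1, i.e. |z − z₀| < |d|.
Radius of convergence: R = |1 − z₀| = |4| = 4 (distance from z₀ to the singularity z = 1).

c_0 = 1/4, c_1 = 1/16; R = 4.


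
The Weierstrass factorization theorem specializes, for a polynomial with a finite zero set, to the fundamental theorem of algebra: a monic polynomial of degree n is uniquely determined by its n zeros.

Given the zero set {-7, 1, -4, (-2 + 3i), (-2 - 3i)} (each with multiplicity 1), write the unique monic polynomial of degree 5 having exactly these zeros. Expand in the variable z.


The polynomial is p(z) = ∏_{α ∈ S} (z − α), where S = {-7, 1, -4, (-2 + 3i), (-2 - 3i)}.
Expanding the product yields: p(z) = z^5 + 14·z^4 + 70·z^3 + 170·z^2 + 109·z -364.
Note conjugate pairs combine to real quadratics: (z − (-2+3i))(z − (-2−3i)) = z² + 4z + 13.
The resulting polynomial has degree 5 and real coefficients as required.

p(z) = z^5 + 14·z^4 + 70·z^3 + 170·z^2 + 109·z -364.


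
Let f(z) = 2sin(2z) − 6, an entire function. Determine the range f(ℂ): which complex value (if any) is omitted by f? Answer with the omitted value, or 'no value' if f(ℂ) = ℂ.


Little Picard bounds the complement of f(ℂ) to at most one point.
sin is entire and surjective onto ℂ: for every w ∈ ℂ, sin(ζ) = w has a solution ζ ∈ ℂ (e.g., via the complex inverse arcsin). With ζ = 2z this gives z = ζ/(2). Then 2·sin(2z) takes every value in 2·ℂ = ℂ, and adding -6 is a bijection of ℂ. So f is surjective and omits no value. (Note: only on the real line is sin bounded by [−1, 1].)

Omitted value: no value.


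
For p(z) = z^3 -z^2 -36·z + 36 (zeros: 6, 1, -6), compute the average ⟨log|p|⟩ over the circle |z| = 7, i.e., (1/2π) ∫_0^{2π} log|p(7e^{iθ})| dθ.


Zeros: -6, 1, 6; r = 7.
Inside |z| < r: -6, 1, 6. Outside (|z| ≥ r): ∅.
p(0) = 36, so log|p(0)| = log(36) = 3.5835.
Apply Jensen: I(r) = log|p(0)| + Σ_k log(r/|z_k|), summed over zeros inside |z| < r.
  log(r/|z_k|) for z_k = 6: log(7/6) = 0.1542
  log(r/|z_k|) for z_k = 1: log(7/1) = 1.9459
  log(r/|z_k|) for z_k = -6: log(7/6) = 0.1542
Sum over inside zeros: 2.2542.
I(r) = log|p(0)| + (inside sum) = 3.5835 + 2.2542 = 5.8377.
Closed form (all zeros inside, monic): I(r) = n·log(r) = 3·log(7) = 5.8377. ✓

I(r) ≈ 5.8377.


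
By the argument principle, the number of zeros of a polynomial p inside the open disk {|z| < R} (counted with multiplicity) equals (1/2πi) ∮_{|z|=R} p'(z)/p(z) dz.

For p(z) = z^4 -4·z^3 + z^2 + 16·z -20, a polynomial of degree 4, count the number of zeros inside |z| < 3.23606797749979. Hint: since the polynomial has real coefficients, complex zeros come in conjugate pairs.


The zeros of p are: (2 + 1i), (2 - 1i), 2, -2.
Their magnitudes are: 2.236, 2.236, 2, 2.
Zeros with |z| < R = 3.23606797749979: (2 + 1i), (2 - 1i), 2, -2.
Count = 4.
By the argument principle, (1/2πi) ∮_{|z|=R} p'(z)/p(z) dz equals exactly this count.

Number of zeros inside |z| < 3.23606797749979: 4.


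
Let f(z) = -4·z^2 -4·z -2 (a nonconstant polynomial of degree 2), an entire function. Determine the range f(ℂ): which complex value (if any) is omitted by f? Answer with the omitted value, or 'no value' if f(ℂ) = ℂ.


Little Picard bounds the complement of f(ℂ) to at most one point.
For every w ∈ ℂ, the equation p(z) − w = 0 is a nonconstant polynomial in z and hence has at least one root by the fundamental theorem of algebra. So p is surjective onto ℂ, omitting no value.

Omitted value: no value.


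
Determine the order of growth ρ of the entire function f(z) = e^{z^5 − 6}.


|e^{z^5 − 6}| = e^{Re(1·z^5) + -6} ≤ e^{1|z|^5 + -6} = e^{1r^5 + -6} on |z| = r, so ρ ≤ 5. Choosing z on |z|=r so that 1·z^5 is real positive (always possible by picking arg z appropriately) gives |f(z)| = e^{1r^5 + -6}, matching the bound. The additive constant -6 does not affect log log M(r) ~ 5·log r. Hence ρ = 5.
Therefore ρ = 5.

Order ρ = 5.


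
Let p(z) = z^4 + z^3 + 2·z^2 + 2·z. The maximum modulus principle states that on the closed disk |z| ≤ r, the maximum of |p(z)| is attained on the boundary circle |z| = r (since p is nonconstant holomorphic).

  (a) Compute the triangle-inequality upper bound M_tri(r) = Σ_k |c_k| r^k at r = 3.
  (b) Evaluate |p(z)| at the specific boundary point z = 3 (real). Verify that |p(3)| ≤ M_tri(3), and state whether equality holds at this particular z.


Coefficients: c_0 = 0, c_1 = 2, c_2 = 2, c_3 = 1, c_4 = 1. Radius r = 3.
Part (a). Triangle bound: M_tri(r) = Σ_k |c_k| r^k
  = |0|·3^0 + |2|·3^1 + |2|·3^2 + |1|·3^3 + |1|·3^4
  = 0 + 6 + 18 + 27 + 81 = 132.
This bounds M(r) := max_{|z|=r} |p(z)| from above; equality holds iff all terms c_k z^k can be made to align in phase at a single z on |z|=r.
Part (b). At z = 3 (real, on the circle |z| = r):
  p(3) = (0)·3^0 + (2)·3^1 + (2)·3^2 + (1)·3^3 + (1)·3^4 = 132.
  |p(3)| = 132.
Since all nonzero coefficients share the same sign, |p(3)| = 132 = M_tri(3); the triangle bound is attained at z = 3, so in fact M(r) = 132.

M_tri(3) = 132; |p(3)| = 132; equality at z=3: yes.


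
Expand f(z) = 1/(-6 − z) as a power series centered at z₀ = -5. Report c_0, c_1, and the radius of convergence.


Let w = z − z₀, so z = z₀ + w.
Then -6 − z = -6 − (z₀ + w) = (-6 − z₀) − w = -1 − w.
f(z) = 1/(-1 − w) = (1/(-1)) · 1/(1 − w/(-1)) = Σ_{n≥0} w^n / (-1)^(n+1).
So c_n = 1/(-1)^(n+1):
  c_0 = 1/(-1)^1 = -1.
  c_1 = 1/(-1)^2 = 1.
The series is valid for |w/d| < 1, i.e. |z − z₀| < |d|.
Radius of convergence: R = |-6 − z₀| = |-1| = 1 (distance from z₀ to the singularity z = -6).

c_0 = -1, c_1 = 1; R = 1.


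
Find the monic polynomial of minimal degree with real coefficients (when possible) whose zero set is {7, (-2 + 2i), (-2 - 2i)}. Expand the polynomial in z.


The polynomial is p(z) = ∏_{α ∈ S} (z − α), where S = {7, (-2 + 2i), (-2 - 2i)}.
Expanding the product yields: p(z) = z^3 -3·z^2 -20·z -56.
Note conjugate pairs combine to real quadratics: (z − (-2+2i))(z − (-2−2i)) = z² + 4z + 8.
The resulting polynomial has degree 3 and real coefficients as required.

p(z) = z^3 -3·z^2 -20·z -56.


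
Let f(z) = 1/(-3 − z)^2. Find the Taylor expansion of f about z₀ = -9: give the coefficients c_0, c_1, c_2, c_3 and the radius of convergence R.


Let w = z − z₀, so z = z₀ + w.
Then -3 − z = -3 − (z₀ + w) = (-3 − z₀) − w = 6 − w.
f(z) = 1/(6 − w)^2 = (1/(6)^2) · (1 − w/(6))^{−2}.
By the binomial series (1−u)^{−2} = Σ_{n≥0} C(n+1, 1) u^n for |u|<1, with u = w/(6):
  c_n = C(n+1, 1) / (6)^(n+2).
  c_0 = 1/(6)^2 = 1/36.
  c_1 = 2/(6)^3 = 1/108.
  c_2 = 3/(6)^4 = 1/432.
  c_3 = 4/(6)^5 = 1/1944.
The series is valid for |w/d| < 1, i.e. |z − z₀| < |d|.
Radius of convergence: R = |-3 − z₀| = |6| = 6 (distance from z₀ to the singularity z = -3).

c_0 = 1/36, c_1 = 1/108, c_2 = 1/432, c_3 = 1/1944; R = 6.


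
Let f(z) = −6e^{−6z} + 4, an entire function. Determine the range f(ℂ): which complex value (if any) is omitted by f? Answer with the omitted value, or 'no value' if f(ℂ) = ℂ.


Little Picard bounds the complement of f(ℂ) to at most one point.
e^{−6z} is never zero on ℂ, so -6·e^{−6z} takes every value in ℂ ∖ {0}. Adding 4 shifts the range to ℂ ∖ {4}. Thus f omits exactly the value 4.

Omitted value: 4.


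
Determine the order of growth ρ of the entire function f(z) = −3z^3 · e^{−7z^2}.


M(r) = max_{|z|=r} |-3|·|z|^3·|e^{−7z^2}| = 3·r^3 · e^{7r^2} (the factors attain their maxima compatibly on |z|=r). Then log M(r) = log 3 + 3·log r + 7r^2, dominated by the last term, so log log M(r) ~ 2·log r. The polynomial factor -3z^3 contributes only a log r term and does not affect the order. ρ = 2.
Therefore ρ = 2.

Order ρ = 2.


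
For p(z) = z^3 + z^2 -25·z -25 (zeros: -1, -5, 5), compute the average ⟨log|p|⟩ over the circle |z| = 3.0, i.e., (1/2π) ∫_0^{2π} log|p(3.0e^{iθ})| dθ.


Zeros: -5, -1, 5; r = 3.0.
Inside |z| < r: -1. Outside (|z| ≥ r): -5, 5.
p(0) = -25, so log|p(0)| = log(25) = 3.2189.
Apply Jensen: I(r) = log|p(0)| + Σ_k log(r/|z_k|), summed over zeros inside |z| < r.
  log(r/|z_k|) for z_k = -1: log(3.0/1) = 1.0986
  Outside zeros (-5, 5) contribute nothing to the Jensen sum.
Sum over inside zeros: 1.0986.
I(r) = log|p(0)| + (inside sum) = 3.2189 + 1.0986 = 4.3175.
Note: since some zeros are outside |z| ≤ r, the simplified n·log(r) form does NOT apply — only the inside zeros contribute.

I(r) ≈ 4.3175.


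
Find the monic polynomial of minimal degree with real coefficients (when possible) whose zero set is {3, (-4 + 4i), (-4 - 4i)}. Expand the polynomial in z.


The polynomial is p(z) = ∏_{α ∈ S} (z − α), where S = {3, (-4 + 4i), (-4 - 4i)}.
Expanding the product yields: p(z) = z^3 + 5·z^2 + 8·z -96.
Note conjugate pairs combine to real quadratics: (z − (-4+4i))(z − (-4−4i)) = z² + 8z + 32.
The resulting polynomial has degree 3 and real coefficients as required.

p(z) = z^3 + 5·z^2 + 8·z -96.
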